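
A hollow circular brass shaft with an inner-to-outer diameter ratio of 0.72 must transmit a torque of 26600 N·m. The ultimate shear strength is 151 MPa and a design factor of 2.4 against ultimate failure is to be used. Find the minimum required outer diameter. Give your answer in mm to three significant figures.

d_o = 143 mm

τ_allow = 151/2.4 = 62.92 MPa.
For a hollow shaft τ = 16T/[πd_o³(1−k⁴)] with k = 0.72, so 1−k⁴ = 0.7313.
d_o³ = 16T/[π τ_allow (1−k⁴)] = 16×2.6600×10^7/(π×62.92×0.7313) = 2.945×10^6 mm³.
d_o = 143.3 mm.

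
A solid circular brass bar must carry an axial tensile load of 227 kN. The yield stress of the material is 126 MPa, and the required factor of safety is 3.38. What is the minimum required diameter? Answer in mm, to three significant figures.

d = 88.1 mm

Allowable stress σ_allow = 126/3.38 = 37.28 MPa.
Required area A = F/σ_allow = 227000/37.28 = 6089 mm².
A = πd²/4 → d = √(4A/π) = 88.05 mm.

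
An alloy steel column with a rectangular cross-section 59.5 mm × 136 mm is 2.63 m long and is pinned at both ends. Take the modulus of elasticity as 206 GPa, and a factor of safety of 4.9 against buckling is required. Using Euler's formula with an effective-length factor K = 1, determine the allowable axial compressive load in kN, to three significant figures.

P_allow = 143 kN

Buckling occurs about the weak axis: I_min = h·b³/12 = 136×59.5³/12 = 2.387×10^6 mm⁴ (b = 59.5 mm is the smaller dimension).
Effective length L_e = KL = 1×2.63 m = 2630 mm.
Euler critical load P_cr = π²EI/L_e² = π²×206000×2.387×10^6/2630² = 701700 N.
P_allow = P_cr/n = 701700/4.9 = 143200 N.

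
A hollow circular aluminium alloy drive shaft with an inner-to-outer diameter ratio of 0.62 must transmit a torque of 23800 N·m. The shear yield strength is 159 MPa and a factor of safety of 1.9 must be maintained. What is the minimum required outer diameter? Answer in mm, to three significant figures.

d_o = 119 mm

τ_allow = 159/1.9 = 83.68 MPa.
For a hollow shaft τ = 16T/[πd_o³(1−k⁴)] with k = 0.62, so 1−k⁴ = 0.8522.
d_o³ = 16T/[π τ_allow (1−k⁴)] = 16×2.3800×10^7/(π×83.68×0.8522) = 1.700×10^6 mm³.
d_o = 119.3 mm.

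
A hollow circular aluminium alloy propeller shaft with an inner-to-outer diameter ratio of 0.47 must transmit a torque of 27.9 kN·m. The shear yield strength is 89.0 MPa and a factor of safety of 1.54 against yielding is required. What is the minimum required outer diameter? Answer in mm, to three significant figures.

τ_allow = 89.0/1.54 = 57.79 MPa.
For a hollow shaft τ = 16T/[πd_o³(1−k⁴)] with k = 0.47, so 1−k⁴ = 0.9512.
d_o³ = 16T/[π τ_allow (1−k⁴)] = 16×2.7900×10^7/(π×57.79×0.9512) = 2.585×10^6 mm³.
d_o = 137.2 mm.

d_o = 137 mm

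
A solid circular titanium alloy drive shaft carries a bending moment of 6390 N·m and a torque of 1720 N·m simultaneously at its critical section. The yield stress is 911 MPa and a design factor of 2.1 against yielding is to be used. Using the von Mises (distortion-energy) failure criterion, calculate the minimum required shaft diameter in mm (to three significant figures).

d = 53.6 mm

σ_allow = σ_y/n = 911/2.1 = 433.8 MPa.
For a solid shaft σ_b = 32M/(πd³) and τ = 16T/(πd³), so the von Mises stress is σ' = (16/πd³)·√(4M²+3T²).
√(4M²+3T²) = √(4×(6.390×10^6)² + 3×(1.720×10^6)²) = 1.312×10^7 N·mm.
d³ = 16×1.312×10^7/(π×433.8) = 154100 mm³.
d = 53.61 mm.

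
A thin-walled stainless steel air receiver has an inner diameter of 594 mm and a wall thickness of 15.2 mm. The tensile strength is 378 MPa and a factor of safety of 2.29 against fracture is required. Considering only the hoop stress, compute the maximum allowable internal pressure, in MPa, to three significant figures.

p_allow = 8.45 MPa

σ_allow = 378/2.29 = 165.1 MPa.
σ_h = pD/(2t) → p_allow = 2σ_allow t/D = 2×165.1×15.2/594 = 8.448 MPa.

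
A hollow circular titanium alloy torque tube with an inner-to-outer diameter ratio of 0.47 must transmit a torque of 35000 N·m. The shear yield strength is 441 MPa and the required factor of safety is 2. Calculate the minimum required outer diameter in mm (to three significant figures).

τ_allow = 441/2 = 220.5 MPa.
For a hollow shaft τ = 16T/[πd_o³(1−k⁴)] with k = 0.47, so 1−k⁴ = 0.9512.
d_o³ = 16T/[π τ_allow (1−k⁴)] = 16×3.5000×10^7/(π×220.5×0.9512) = 849900 mm³.
d_o = 94.72 mm.

d_o = 94.7 mm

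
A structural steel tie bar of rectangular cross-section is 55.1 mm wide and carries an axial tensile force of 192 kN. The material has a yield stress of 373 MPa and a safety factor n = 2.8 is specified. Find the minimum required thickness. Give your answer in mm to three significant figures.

σ_allow = 373/2.8 = 133.2 MPa.
Required area A = F/σ_allow = 192000/133.2 = 1441 mm².
t = A/w = 1441/55.1 = 26.16 mm.

t = 26.2 mm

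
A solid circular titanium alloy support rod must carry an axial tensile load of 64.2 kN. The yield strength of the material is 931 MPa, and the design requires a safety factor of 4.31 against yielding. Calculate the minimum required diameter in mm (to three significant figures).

d = 19.5 mm

Allowable stress σ_allow = 931/4.31 = 216.0 MPa.
Required area A = F/σ_allow = 64200/216.0 = 297.2 mm².
A = πd²/4 → d = √(4A/π) = 19.45 mm.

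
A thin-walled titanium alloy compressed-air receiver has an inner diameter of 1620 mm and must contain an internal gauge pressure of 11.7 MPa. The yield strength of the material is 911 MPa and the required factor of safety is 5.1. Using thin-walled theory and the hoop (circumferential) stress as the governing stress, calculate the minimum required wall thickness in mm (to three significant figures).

t = 53.1 mm

σ_allow = 911/5.1 = 178.6 MPa.
Hoop stress σ_h = pD/(2t), so t = pD/(2σ_allow) = 11.7×1620/(2×178.6) = 53.05 mm.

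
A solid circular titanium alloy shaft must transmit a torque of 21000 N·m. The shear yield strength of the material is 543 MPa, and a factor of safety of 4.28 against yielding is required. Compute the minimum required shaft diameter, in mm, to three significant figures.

Allowable shear stress τ_allow = 543/4.28 = 126.9 MPa.
For a solid shaft τ = 16T/(πd³), so d³ = 16T/(π τ_allow) = 16×2.1000×10^7/(π×126.9) = 843000 mm³.
d = (843000)^(1/3) = 94.47 mm.

d = 94.5 mm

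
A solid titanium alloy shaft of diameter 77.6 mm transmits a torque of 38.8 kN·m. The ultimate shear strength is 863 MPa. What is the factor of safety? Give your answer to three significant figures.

τ = 16T/(πd³) = 16×3.8800×10^7/(π×77.6³) = 422.9 MPa.
n = τ_limit/τ = 863/422.9 = 2.041.

n = 2.04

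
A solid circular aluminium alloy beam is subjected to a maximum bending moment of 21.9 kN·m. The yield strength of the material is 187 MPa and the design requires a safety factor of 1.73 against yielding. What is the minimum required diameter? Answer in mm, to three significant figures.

d = 127 mm

σ_allow = 187/1.73 = 108.1 MPa.
For a solid circular section σ = 32M/(πd³), so d³ = 32M/(π σ_allow) = 32×2.1900×10^7/(π×108.1) = 2.064×10^6 mm³.
d = 127.3 mm.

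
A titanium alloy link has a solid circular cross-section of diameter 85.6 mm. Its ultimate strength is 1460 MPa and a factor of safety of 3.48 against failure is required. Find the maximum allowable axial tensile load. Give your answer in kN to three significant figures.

σ_allow = 1460/3.48 = 419.5 MPa.
A = πd²/4 = π×85.6²/4 = 5755 mm².
F_allow = σ_allow × A = 419.5×5755 = 2.414×10^6 N.

F_allow = 2410 kN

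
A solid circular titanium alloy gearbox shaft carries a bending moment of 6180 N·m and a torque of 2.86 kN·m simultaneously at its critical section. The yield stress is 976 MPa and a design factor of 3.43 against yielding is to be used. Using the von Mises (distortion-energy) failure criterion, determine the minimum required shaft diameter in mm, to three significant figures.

d = 62.0 mm

σ_allow = σ_y/n = 976/3.43 = 284.5 MPa.
For a solid shaft σ_b = 32M/(πd³) and τ = 16T/(πd³), so the von Mises stress is σ' = (16/πd³)·√(4M²+3T²).
√(4M²+3T²) = √(4×(6.180×10^6)² + 3×(2.860×10^6)²) = 1.332×10^7 N·mm.
d³ = 16×1.332×10^7/(π×284.5) = 238300 mm³.
d = 62.00 mm.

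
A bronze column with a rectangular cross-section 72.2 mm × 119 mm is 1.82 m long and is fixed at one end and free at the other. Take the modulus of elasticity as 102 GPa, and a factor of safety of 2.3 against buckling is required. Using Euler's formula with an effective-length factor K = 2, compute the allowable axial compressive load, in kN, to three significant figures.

P_allow = 123 kN

Buckling occurs about the weak axis: I_min = h·b³/12 = 119×72.2³/12 = 3.732×10^6 mm⁴ (b = 72.2 mm is the smaller dimension).
Effective length L_e = KL = 2×1.82 m = 3640 mm.
Euler critical load P_cr = π²EI/L_e² = π²×102000×3.732×10^6/3640² = 283600 N.
P_allow = P_cr/n = 283600/2.3 = 123300 N.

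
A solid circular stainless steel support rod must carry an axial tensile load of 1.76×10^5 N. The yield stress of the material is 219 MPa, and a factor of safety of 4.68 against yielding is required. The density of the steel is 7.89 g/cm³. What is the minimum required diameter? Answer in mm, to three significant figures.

Allowable stress σ_allow = 219/4.68 = 46.79 MPa.
Required area A = F/σ_allow = 176000/46.79 = 3761 mm².
A = πd²/4 → d = √(4A/π) = 69.20 mm.

d = 69.2 mm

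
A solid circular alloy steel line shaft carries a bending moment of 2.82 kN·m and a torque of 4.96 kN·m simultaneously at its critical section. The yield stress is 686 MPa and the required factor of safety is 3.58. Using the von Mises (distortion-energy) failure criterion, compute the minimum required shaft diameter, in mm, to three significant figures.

d = 64.9 mm

σ_allow = σ_y/n = 686/3.58 = 191.6 MPa.
For a solid shaft σ_b = 32M/(πd³) and τ = 16T/(πd³), so the von Mises stress is σ' = (16/πd³)·√(4M²+3T²).
√(4M²+3T²) = √(4×(2.820×10^6)² + 3×(4.960×10^6)²) = 1.028×10^7 N·mm.
d³ = 16×1.028×10^7/(π×191.6) = 273100 mm³.
d = 64.88 mm.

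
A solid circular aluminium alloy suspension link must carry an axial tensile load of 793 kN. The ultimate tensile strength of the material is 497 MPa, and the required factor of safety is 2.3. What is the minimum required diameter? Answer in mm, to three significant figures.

d = 68.4 mm

Allowable stress σ_allow = 497/2.3 = 216.1 MPa.
Required area A = F/σ_allow = 793000/216.1 = 3670 mm².
A = πd²/4 → d = √(4A/π) = 68.36 mm.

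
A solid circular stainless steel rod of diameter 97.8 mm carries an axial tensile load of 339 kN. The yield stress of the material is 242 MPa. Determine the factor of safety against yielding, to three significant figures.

A = πd²/4 = 7512 mm².
σ = F/A = 339000/7512 = 45.13 MPa.
n = 242/45.13 = 5.363.

n = 5.36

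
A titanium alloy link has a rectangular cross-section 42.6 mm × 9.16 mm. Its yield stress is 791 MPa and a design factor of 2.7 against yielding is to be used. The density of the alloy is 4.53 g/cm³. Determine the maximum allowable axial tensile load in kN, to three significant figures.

σ_allow = 791/2.7 = 293.0 MPa.
A = 42.6×9.16 = 390.2 mm².
F_allow = σ_allow × A = 293.0×390.2 = 114300 N.

F_allow = 114 kN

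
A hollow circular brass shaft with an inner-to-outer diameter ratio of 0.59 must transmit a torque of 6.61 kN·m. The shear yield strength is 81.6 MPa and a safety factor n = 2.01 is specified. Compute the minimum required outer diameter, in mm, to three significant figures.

d_o = 98.1 mm

τ_allow = 81.6/2.01 = 40.60 MPa.
For a hollow shaft τ = 16T/[πd_o³(1−k⁴)] with k = 0.59, so 1−k⁴ = 0.8788.
d_o³ = 16T/[π τ_allow (1−k⁴)] = 16×6610000/(π×40.60×0.8788) = 943600 mm³.
d_o = 98.08 mm.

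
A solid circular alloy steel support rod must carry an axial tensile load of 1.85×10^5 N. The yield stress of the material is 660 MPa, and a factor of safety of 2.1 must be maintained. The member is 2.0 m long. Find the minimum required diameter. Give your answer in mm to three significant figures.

d = 27.4 mm

Allowable stress σ_allow = 660/2.1 = 314.3 MPa.
Required area A = F/σ_allow = 185000/314.3 = 588.6 mm².
A = πd²/4 → d = √(4A/π) = 27.38 mm.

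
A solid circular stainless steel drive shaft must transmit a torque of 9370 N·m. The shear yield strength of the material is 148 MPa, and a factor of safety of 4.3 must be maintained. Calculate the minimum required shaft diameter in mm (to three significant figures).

Allowable shear stress τ_allow = 148/4.3 = 34.42 MPa.
For a solid shaft τ = 16T/(πd³), so d³ = 16T/(π τ_allow) = 16×9370000/(π×34.42) = 1.386×10^6 mm³.
d = (1.386×10^6)^(1/3) = 111.5 mm.

d = 112 mm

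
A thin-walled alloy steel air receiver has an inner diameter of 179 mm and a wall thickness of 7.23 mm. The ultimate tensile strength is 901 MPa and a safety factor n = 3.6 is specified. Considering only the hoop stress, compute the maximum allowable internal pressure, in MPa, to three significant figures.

σ_allow = 901/3.6 = 250.3 MPa.
σ_h = pD/(2t) → p_allow = 2σ_allow t/D = 2×250.3×7.23/179 = 20.22 MPa.

p_allow = 20.2 MPa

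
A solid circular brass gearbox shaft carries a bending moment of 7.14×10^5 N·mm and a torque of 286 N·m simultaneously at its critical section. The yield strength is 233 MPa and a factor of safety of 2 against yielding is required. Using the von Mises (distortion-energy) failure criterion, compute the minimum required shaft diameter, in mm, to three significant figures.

d = 40.4 mm

σ_allow = σ_y/n = 233/2 = 116.5 MPa.
For a solid shaft σ_b = 32M/(πd³) and τ = 16T/(πd³), so the von Mises stress is σ' = (16/πd³)·√(4M²+3T²).
√(4M²+3T²) = √(4×(714000)² + 3×(286000)²) = 1.511×10^6 N·mm.
d³ = 16×1.511×10^6/(π×116.5) = 66080 mm³.
d = 40.43 mm.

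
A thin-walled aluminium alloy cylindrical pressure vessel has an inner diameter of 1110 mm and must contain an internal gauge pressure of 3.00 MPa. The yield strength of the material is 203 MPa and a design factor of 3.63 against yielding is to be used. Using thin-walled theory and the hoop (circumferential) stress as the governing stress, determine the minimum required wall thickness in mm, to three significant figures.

t = 29.8 mm

σ_allow = 203/3.63 = 55.92 MPa.
Hoop stress σ_h = pD/(2t), so t = pD/(2σ_allow) = 3.00×1110/(2×55.92) = 29.77 mm.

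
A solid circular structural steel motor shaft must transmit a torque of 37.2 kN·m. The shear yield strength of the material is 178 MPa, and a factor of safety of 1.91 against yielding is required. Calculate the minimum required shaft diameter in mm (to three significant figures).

Allowable shear stress τ_allow = 178/1.91 = 93.19 MPa.
For a solid shaft τ = 16T/(πd³), so d³ = 16T/(π τ_allow) = 16×3.7200×10^7/(π×93.19) = 2.033×10^6 mm³.
d = (2.033×10^6)^(1/3) = 126.7 mm.

d = 127 mm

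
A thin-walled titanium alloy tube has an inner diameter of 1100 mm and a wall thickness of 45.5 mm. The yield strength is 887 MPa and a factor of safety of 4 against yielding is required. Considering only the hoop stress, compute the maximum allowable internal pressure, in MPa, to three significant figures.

p_allow = 18.3 MPa

σ_allow = 887/4 = 221.8 MPa.
σ_h = pD/(2t) → p_allow = 2σ_allow t/D = 2×221.8×45.5/1100 = 18.34 MPa.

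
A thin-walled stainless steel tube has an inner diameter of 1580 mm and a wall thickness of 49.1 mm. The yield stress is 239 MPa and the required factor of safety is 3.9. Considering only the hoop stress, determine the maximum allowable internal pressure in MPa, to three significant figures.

σ_allow = 239/3.9 = 61.28 MPa.
σ_h = pD/(2t) → p_allow = 2σ_allow t/D = 2×61.28×49.1/1580 = 3.809 MPa.

p_allow = 3.81 MPa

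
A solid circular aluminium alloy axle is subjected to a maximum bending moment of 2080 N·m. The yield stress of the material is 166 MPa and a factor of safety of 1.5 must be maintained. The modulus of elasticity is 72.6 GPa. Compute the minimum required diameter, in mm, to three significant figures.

d = 57.6 mm

σ_allow = 166/1.5 = 110.7 MPa.
For a solid circular section σ = 32M/(πd³), so d³ = 32M/(π σ_allow) = 32×2080000/(π×110.7) = 191400 mm³.
d = 57.63 mm.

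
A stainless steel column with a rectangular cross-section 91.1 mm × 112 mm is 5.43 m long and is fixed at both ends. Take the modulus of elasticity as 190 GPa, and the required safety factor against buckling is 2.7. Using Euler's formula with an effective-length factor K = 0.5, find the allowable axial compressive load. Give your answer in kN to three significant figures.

P_allow = 665 kN

Buckling occurs about the weak axis: I_min = h·b³/12 = 112×91.1³/12 = 7.057×10^6 mm⁴ (b = 91.1 mm is the smaller dimension).
Effective length L_e = KL = 0.5×5.43 m = 2715 mm.
Euler critical load P_cr = π²EI/L_e² = π²×190000×7.057×10^6/2715² = 1.795×10^6 N.
P_allow = P_cr/n = 1.795×10^6/2.7 = 664900 N.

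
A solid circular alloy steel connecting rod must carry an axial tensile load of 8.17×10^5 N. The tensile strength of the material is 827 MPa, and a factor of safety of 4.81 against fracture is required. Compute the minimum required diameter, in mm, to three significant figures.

d = 77.8 mm

Allowable stress σ_allow = 827/4.81 = 171.9 MPa.
Required area A = F/σ_allow = 817000/171.9 = 4752 mm².
A = πd²/4 → d = √(4A/π) = 77.78 mm.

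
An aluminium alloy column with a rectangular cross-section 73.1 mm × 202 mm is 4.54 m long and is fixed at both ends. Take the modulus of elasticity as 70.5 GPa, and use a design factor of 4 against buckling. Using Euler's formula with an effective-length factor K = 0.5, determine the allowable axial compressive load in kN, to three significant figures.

P_allow = 222 kN

Buckling occurs about the weak axis: I_min = h·b³/12 = 202×73.1³/12 = 6.575×10^6 mm⁴ (b = 73.1 mm is the smaller dimension).
Effective length L_e = KL = 0.5×4.54 m = 2270 mm.
Euler critical load P_cr = π²EI/L_e² = π²×70500×6.575×10^6/2270² = 887900 N.
P_allow = P_cr/n = 887900/4 = 222000 N.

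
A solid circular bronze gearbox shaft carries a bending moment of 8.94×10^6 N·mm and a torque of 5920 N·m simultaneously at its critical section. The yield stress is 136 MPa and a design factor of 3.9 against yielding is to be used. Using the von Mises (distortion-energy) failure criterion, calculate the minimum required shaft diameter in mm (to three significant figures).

d = 144 mm

σ_allow = σ_y/n = 136/3.9 = 34.87 MPa.
For a solid shaft σ_b = 32M/(πd³) and τ = 16T/(πd³), so the von Mises stress is σ' = (16/πd³)·√(4M²+3T²).
√(4M²+3T²) = √(4×(8.940×10^6)² + 3×(5.920×10^6)²) = 2.061×10^7 N·mm.
d³ = 16×2.061×10^7/(π×34.87) = 3.010×10^6 mm³.
d = 144.4 mm.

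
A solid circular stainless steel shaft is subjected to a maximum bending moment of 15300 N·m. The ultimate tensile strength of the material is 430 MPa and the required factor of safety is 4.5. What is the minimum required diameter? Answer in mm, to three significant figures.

d = 118 mm

σ_allow = 430/4.5 = 95.56 MPa.
For a solid circular section σ = 32M/(πd³), so d³ = 32M/(π σ_allow) = 32×1.5300×10^7/(π×95.56) = 1.631×10^6 mm³.
d = 117.7 mm.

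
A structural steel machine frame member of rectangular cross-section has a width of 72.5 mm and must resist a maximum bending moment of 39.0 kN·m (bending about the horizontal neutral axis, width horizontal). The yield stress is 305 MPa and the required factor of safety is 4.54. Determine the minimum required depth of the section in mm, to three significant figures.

h = 219 mm

σ_allow = 305/4.54 = 67.18 MPa.
For a rectangular section σ = 6M/(bh²), so h² = 6M/(b σ_allow) = 6×3.9000×10^7/(72.5×67.18) = 48040 mm².
h = 219.2 mm.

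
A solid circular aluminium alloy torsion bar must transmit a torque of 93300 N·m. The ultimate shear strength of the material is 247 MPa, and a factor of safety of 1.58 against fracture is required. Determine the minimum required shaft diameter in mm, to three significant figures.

d = 145 mm

Allowable shear stress τ_allow = 247/1.58 = 156.3 MPa.
For a solid shaft τ = 16T/(πd³), so d³ = 16T/(π τ_allow) = 16×9.3300×10^7/(π×156.3) = 3.040×10^6 mm³.
d = (3.040×10^6)^(1/3) = 144.9 mm.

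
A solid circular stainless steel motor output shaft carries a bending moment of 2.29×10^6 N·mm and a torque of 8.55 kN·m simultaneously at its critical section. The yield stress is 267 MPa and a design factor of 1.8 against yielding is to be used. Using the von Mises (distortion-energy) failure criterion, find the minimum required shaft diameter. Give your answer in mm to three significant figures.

d = 81.0 mm

σ_allow = σ_y/n = 267/1.8 = 148.3 MPa.
For a solid shaft σ_b = 32M/(πd³) and τ = 16T/(πd³), so the von Mises stress is σ' = (16/πd³)·√(4M²+3T²).
√(4M²+3T²) = √(4×(2.290×10^6)² + 3×(8.550×10^6)²) = 1.550×10^7 N·mm.
d³ = 16×1.550×10^7/(π×148.3) = 532200 mm³.
d = 81.04 mm.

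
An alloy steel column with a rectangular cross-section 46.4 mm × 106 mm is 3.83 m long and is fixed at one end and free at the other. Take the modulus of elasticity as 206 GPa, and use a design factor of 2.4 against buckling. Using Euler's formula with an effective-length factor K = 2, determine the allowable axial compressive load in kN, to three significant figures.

Buckling occurs about the weak axis: I_min = h·b³/12 = 106×46.4³/12 = 882400 mm⁴ (b = 46.4 mm is the smaller dimension).
Effective length L_e = KL = 2×3.83 m = 7660 mm.
Euler critical load P_cr = π²EI/L_e² = π²×206000×882400/7660² = 30580 N.
P_allow = P_cr/n = 30580/2.4 = 12740 N.

P_allow = 12.7 kN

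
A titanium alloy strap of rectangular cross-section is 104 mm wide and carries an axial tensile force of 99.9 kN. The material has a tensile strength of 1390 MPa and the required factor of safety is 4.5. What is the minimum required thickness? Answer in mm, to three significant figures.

σ_allow = 1390/4.5 = 308.9 MPa.
Required area A = F/σ_allow = 99900/308.9 = 323.4 mm².
t = A/w = 323.4/104 = 3.110 mm.

t = 3.11 mm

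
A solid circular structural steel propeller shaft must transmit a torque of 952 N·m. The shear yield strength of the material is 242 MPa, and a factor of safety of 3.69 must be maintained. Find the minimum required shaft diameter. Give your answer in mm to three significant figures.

Allowable shear stress τ_allow = 242/3.69 = 65.58 MPa.
For a solid shaft τ = 16T/(πd³), so d³ = 16T/(π τ_allow) = 16×952000/(π×65.58) = 73930 mm³.
d = (73930)^(1/3) = 41.97 mm.

d = 42.0 mm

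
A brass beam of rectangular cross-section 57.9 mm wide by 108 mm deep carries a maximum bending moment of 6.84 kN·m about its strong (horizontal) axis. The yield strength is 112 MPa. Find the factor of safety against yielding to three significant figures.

n = 1.84

Section modulus S = bh²/6 = 57.9×108²/6 = 112600 mm³.
σ = M/S = 6840000/112600 = 60.77 MPa.
n = 112/60.77 = 1.843.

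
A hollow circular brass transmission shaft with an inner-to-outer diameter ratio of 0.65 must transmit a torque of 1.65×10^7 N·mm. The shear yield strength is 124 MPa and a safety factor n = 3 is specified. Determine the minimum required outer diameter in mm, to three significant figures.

τ_allow = 124/3 = 41.33 MPa.
For a hollow shaft τ = 16T/[πd_o³(1−k⁴)] with k = 0.65, so 1−k⁴ = 0.8215.
d_o³ = 16T/[π τ_allow (1−k⁴)] = 16×1.6500×10^7/(π×41.33×0.8215) = 2.475×10^6 mm³.
d_o = 135.3 mm.

d_o = 135 mm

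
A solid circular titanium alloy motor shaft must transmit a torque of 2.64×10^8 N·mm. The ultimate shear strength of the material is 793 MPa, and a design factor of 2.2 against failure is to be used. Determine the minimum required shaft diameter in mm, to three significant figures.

d = 155 mm

Allowable shear stress τ_allow = 793/2.2 = 360.5 MPa.
For a solid shaft τ = 16T/(πd³), so d³ = 16T/(π τ_allow) = 16×2.6400×10^8/(π×360.5) = 3.730×10^6 mm³.
d = (3.730×10^6)^(1/3) = 155.1 mm.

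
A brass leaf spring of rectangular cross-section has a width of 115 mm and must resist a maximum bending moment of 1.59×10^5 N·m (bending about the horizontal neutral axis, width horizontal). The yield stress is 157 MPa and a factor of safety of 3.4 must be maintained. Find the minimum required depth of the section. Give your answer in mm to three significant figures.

h = 424 mm

σ_allow = 157/3.4 = 46.18 MPa.
For a rectangular section σ = 6M/(bh²), so h² = 6M/(b σ_allow) = 6×1.5900×10^8/(115×46.18) = 179700 mm².
h = 423.9 mm.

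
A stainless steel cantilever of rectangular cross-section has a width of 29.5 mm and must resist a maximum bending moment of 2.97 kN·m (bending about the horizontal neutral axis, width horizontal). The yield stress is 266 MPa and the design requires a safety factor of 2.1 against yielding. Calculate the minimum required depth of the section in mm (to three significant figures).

h = 69.1 mm

σ_allow = 266/2.1 = 126.7 MPa.
For a rectangular section σ = 6M/(bh²), so h² = 6M/(b σ_allow) = 6×2970000/(29.5×126.7) = 4769 mm².
h = 69.06 mm.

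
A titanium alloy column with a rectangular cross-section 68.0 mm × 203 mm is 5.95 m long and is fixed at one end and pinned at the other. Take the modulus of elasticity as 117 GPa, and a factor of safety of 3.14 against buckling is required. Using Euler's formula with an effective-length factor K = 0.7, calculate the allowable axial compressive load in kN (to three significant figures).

Buckling occurs about the weak axis: I_min = h·b³/12 = 203×68.0³/12 = 5.319×10^6 mm⁴ (b = 68.0 mm is the smaller dimension).
Effective length L_e = KL = 0.7×5.95 m = 4165 mm.
Euler critical load P_cr = π²EI/L_e² = π²×117000×5.319×10^6/4165² = 354100 N.
P_allow = P_cr/n = 354100/3.14 = 112800 N.

P_allow = 113 kN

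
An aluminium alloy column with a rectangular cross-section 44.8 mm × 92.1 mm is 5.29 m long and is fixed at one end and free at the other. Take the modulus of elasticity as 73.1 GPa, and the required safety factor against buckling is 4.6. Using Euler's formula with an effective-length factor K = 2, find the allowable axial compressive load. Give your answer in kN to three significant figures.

P_allow = 0.967 kN

Buckling occurs about the weak axis: I_min = h·b³/12 = 92.1×44.8³/12 = 690100 mm⁴ (b = 44.8 mm is the smaller dimension).
Effective length L_e = KL = 2×5.29 m = 10580 mm.
Euler critical load P_cr = π²EI/L_e² = π²×73100×690100/10580² = 4448 N.
P_allow = P_cr/n = 4448/4.6 = 966.9 N.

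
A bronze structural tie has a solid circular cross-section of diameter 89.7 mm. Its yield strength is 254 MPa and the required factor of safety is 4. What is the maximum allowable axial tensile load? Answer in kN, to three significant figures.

σ_allow = 254/4 = 63.50 MPa.
A = πd²/4 = π×89.7²/4 = 6319 mm².
F_allow = σ_allow × A = 63.50×6319 = 401300 N.

F_allow = 401 kN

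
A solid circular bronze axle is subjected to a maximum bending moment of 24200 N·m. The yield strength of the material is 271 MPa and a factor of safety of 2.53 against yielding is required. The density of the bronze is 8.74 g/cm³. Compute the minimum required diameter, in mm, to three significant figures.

σ_allow = 271/2.53 = 107.1 MPa.
For a solid circular section σ = 32M/(πd³), so d³ = 32M/(π σ_allow) = 32×2.4200×10^7/(π×107.1) = 2.301×10^6 mm³.
d = 132.0 mm.

d = 132 mm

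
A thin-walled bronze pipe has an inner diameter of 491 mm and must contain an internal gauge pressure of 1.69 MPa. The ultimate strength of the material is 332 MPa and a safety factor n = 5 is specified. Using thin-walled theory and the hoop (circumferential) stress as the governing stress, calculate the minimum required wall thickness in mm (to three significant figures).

t = 6.25 mm

σ_allow = 332/5 = 66.40 MPa.
Hoop stress σ_h = pD/(2t), so t = pD/(2σ_allow) = 1.69×491/(2×66.40) = 6.248 mm.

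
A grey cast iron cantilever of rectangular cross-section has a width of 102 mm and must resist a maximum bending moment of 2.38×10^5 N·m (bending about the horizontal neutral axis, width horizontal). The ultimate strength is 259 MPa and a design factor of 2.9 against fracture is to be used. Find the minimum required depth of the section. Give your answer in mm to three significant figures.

σ_allow = 259/2.9 = 89.31 MPa.
For a rectangular section σ = 6M/(bh²), so h² = 6M/(b σ_allow) = 6×2.3800×10^8/(102×89.31) = 156800 mm².
h = 395.9 mm.

h = 396 mm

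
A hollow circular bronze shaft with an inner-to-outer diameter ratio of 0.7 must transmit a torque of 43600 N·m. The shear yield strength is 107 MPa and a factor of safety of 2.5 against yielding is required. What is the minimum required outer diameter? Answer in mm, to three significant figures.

d_o = 190 mm

τ_allow = 107/2.5 = 42.80 MPa.
For a hollow shaft τ = 16T/[πd_o³(1−k⁴)] with k = 0.7, so 1−k⁴ = 0.7599.
d_o³ = 16T/[π τ_allow (1−k⁴)] = 16×4.3600×10^7/(π×42.80×0.7599) = 6.827×10^6 mm³.
d_o = 189.7 mm.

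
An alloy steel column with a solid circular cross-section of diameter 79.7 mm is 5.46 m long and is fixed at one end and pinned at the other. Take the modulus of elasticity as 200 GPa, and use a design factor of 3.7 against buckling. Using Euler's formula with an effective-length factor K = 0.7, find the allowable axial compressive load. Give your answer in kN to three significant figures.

P_allow = 72.3 kN

I = πd⁴/64 = π×79.7⁴/64 = 1.981×10^6 mm⁴.
Effective length L_e = KL = 0.7×5.46 m = 3822 mm.
Euler critical load P_cr = π²EI/L_e² = π²×200000×1.981×10^6/3822² = 267600 N.
P_allow = P_cr/n = 267600/3.7 = 72340 N.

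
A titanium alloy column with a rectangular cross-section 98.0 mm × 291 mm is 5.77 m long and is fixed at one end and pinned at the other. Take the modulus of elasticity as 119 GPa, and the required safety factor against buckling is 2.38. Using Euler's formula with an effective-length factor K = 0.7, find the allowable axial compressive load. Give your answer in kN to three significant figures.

P_allow = 690 kN

Buckling occurs about the weak axis: I_min = h·b³/12 = 291×98.0³/12 = 2.282×10^7 mm⁴ (b = 98.0 mm is the smaller dimension).
Effective length L_e = KL = 0.7×5.77 m = 4039 mm.
Euler critical load P_cr = π²EI/L_e² = π²×119000×2.282×10^7/4039² = 1.643×10^6 N.
P_allow = P_cr/n = 1.643×10^6/2.38 = 690400 N.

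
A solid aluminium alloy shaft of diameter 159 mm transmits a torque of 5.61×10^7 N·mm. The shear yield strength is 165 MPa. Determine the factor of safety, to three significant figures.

τ = 16T/(πd³) = 16×5.6100×10^7/(π×159³) = 71.08 MPa.
n = τ_limit/τ = 165/71.08 = 2.321.

n = 2.32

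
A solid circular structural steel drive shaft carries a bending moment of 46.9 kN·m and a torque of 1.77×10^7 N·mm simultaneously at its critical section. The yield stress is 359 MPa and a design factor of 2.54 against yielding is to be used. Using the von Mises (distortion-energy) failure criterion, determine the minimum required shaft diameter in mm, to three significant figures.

σ_allow = σ_y/n = 359/2.54 = 141.3 MPa.
For a solid shaft σ_b = 32M/(πd³) and τ = 16T/(πd³), so the von Mises stress is σ' = (16/πd³)·√(4M²+3T²).
√(4M²+3T²) = √(4×(4.690×10^7)² + 3×(1.770×10^7)²) = 9.868×10^7 N·mm.
d³ = 16×9.868×10^7/(π×141.3) = 3.556×10^6 mm³.
d = 152.6 mm.

d = 153 mm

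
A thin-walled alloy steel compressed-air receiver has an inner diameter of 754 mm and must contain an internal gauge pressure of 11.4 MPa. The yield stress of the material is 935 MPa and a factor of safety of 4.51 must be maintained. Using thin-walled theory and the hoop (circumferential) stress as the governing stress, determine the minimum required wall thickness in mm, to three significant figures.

t = 20.7 mm

σ_allow = 935/4.51 = 207.3 MPa.
Hoop stress σ_h = pD/(2t), so t = pD/(2σ_allow) = 11.4×754/(2×207.3) = 20.73 mm.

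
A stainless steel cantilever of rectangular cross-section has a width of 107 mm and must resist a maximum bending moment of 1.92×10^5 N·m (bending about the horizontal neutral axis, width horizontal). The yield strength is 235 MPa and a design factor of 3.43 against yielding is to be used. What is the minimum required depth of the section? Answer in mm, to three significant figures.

h = 396 mm

σ_allow = 235/3.43 = 68.51 MPa.
For a rectangular section σ = 6M/(bh²), so h² = 6M/(b σ_allow) = 6×1.9200×10^8/(107×68.51) = 157100 mm².
h = 396.4 mm.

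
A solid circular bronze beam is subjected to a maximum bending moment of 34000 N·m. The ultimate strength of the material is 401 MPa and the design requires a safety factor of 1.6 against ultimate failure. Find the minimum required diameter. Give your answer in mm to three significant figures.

d = 111 mm

σ_allow = 401/1.6 = 250.6 MPa.
For a solid circular section σ = 32M/(πd³), so d³ = 32M/(π σ_allow) = 32×3.4000×10^7/(π×250.6) = 1.382×10^6 mm³.
d = 111.4 mm.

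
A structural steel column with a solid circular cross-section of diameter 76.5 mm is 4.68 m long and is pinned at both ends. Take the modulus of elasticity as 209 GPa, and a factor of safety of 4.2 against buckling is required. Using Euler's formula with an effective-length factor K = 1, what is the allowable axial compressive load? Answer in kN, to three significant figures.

P_allow = 37.7 kN

I = πd⁴/64 = π×76.5⁴/64 = 1.681×10^6 mm⁴.
Effective length L_e = KL = 1×4.68 m = 4680 mm.
Euler critical load P_cr = π²EI/L_e² = π²×209000×1.681×10^6/4680² = 158300 N.
P_allow = P_cr/n = 158300/4.2 = 37700 N.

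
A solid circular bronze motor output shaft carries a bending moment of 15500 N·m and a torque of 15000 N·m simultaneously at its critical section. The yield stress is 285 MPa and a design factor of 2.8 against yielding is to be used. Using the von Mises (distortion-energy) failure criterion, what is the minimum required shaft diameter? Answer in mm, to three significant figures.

σ_allow = σ_y/n = 285/2.8 = 101.8 MPa.
For a solid shaft σ_b = 32M/(πd³) and τ = 16T/(πd³), so the von Mises stress is σ' = (16/πd³)·√(4M²+3T²).
√(4M²+3T²) = √(4×(1.550×10^7)² + 3×(1.500×10^7)²) = 4.045×10^7 N·mm.
d³ = 16×4.045×10^7/(π×101.8) = 2.024×10^6 mm³.
d = 126.5 mm.

d = 126 mm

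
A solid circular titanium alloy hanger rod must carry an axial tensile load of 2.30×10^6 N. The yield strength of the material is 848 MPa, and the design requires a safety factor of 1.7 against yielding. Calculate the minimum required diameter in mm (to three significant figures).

Allowable stress σ_allow = 848/1.7 = 498.8 MPa.
Required area A = F/σ_allow = 2300000/498.8 = 4611 mm².
A = πd²/4 → d = √(4A/π) = 76.62 mm.

d = 76.6 mm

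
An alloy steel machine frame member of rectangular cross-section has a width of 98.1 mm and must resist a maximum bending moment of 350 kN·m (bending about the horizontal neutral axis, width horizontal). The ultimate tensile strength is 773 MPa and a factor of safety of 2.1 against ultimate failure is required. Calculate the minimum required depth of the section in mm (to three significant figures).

h = 241 mm

σ_allow = 773/2.1 = 368.1 MPa.
For a rectangular section σ = 6M/(bh²), so h² = 6M/(b σ_allow) = 6×3.5000×10^8/(98.1×368.1) = 58160 mm².
h = 241.2 mm.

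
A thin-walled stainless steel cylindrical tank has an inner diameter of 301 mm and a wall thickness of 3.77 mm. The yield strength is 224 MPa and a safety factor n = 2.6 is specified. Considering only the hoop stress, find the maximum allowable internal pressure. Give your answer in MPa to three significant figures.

σ_allow = 224/2.6 = 86.15 MPa.
σ_h = pD/(2t) → p_allow = 2σ_allow t/D = 2×86.15×3.77/301 = 2.158 MPa.

p_allow = 2.16 MPa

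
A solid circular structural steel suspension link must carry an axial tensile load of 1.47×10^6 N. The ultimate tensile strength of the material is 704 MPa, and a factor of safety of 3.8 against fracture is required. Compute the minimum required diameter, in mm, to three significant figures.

Allowable stress σ_allow = 704/3.8 = 185.3 MPa.
Required area A = F/σ_allow = 1470000/185.3 = 7935 mm².
A = πd²/4 → d = √(4A/π) = 100.5 mm.

d = 101 mm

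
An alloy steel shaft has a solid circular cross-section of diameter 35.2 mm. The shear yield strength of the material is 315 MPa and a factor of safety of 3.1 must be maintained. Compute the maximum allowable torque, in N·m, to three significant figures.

τ_allow = 315/3.1 = 101.6 MPa.
For a solid shaft T_allow = τ_allow·πd³/16; πd³/16 = π×35.2³/16 = 8564 mm³.
T_allow = 101.6×8564 = 870200 N·mm = 870.2 N·m.

T_allow = 870 N·m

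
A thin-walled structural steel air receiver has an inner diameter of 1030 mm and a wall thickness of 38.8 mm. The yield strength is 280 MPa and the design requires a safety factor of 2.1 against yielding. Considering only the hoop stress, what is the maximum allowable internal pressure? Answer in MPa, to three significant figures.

p_allow = 10.0 MPa

σ_allow = 280/2.1 = 133.3 MPa.
σ_h = pD/(2t) → p_allow = 2σ_allow t/D = 2×133.3×38.8/1030 = 10.05 MPa.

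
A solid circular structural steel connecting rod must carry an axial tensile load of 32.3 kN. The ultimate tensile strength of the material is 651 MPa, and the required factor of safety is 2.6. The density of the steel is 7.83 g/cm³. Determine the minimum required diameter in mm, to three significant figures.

d = 12.8 mm

Allowable stress σ_allow = 651/2.6 = 250.4 MPa.
Required area A = F/σ_allow = 32300/250.4 = 129.0 mm².
A = πd²/4 → d = √(4A/π) = 12.82 mm.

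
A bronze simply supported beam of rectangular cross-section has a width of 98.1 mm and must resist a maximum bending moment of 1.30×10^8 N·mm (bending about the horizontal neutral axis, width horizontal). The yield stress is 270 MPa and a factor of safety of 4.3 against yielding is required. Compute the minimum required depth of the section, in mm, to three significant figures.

σ_allow = 270/4.3 = 62.79 MPa.
For a rectangular section σ = 6M/(bh²), so h² = 6M/(b σ_allow) = 6×1.3000×10^8/(98.1×62.79) = 126600 mm².
h = 355.8 mm.

h = 356 mm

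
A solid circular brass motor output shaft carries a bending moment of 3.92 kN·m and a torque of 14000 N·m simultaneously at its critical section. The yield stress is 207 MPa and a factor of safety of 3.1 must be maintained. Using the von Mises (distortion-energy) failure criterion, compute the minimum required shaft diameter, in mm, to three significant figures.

σ_allow = σ_y/n = 207/3.1 = 66.77 MPa.
For a solid shaft σ_b = 32M/(πd³) and τ = 16T/(πd³), so the von Mises stress is σ' = (16/πd³)·√(4M²+3T²).
√(4M²+3T²) = √(4×(3.920×10^6)² + 3×(1.400×10^7)²) = 2.548×10^7 N·mm.
d³ = 16×2.548×10^7/(π×66.77) = 1.944×10^6 mm³.
d = 124.8 mm.

d = 125 mm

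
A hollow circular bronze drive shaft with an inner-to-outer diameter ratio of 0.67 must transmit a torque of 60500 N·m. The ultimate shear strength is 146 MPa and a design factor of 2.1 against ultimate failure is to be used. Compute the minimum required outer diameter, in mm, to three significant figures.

d_o = 177 mm

τ_allow = 146/2.1 = 69.52 MPa.
For a hollow shaft τ = 16T/[πd_o³(1−k⁴)] with k = 0.67, so 1−k⁴ = 0.7985.
d_o³ = 16T/[π τ_allow (1−k⁴)] = 16×6.0500×10^7/(π×69.52×0.7985) = 5.550×10^6 mm³.
d_o = 177.1 mm.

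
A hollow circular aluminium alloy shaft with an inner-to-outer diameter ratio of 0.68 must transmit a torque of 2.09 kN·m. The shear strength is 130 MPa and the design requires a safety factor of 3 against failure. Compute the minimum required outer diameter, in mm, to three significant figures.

τ_allow = 130/3 = 43.33 MPa.
For a hollow shaft τ = 16T/[πd_o³(1−k⁴)] with k = 0.68, so 1−k⁴ = 0.7862.
d_o³ = 16T/[π τ_allow (1−k⁴)] = 16×2090000/(π×43.33×0.7862) = 312400 mm³.
d_o = 67.86 mm.

d_o = 67.9 mm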